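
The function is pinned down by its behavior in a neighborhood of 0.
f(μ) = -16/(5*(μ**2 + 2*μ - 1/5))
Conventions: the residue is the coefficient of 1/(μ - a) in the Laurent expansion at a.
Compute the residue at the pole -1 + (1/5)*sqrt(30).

The residue is -(4/15)*sqrt(30).

The factor μ**2 + 2*μ - 1/5 splits as (μ - a)(μ - a') with a = -1 + (1/5)*sqrt(30), a' = -1 - (1/5)*sqrt(30). At the order-1 pole a set g(μ) = (μ - a)*f(μ) = [-16/5] / (μ - a').
Simple pole: residue = g(a) at a = -1 + (1/5)*sqrt(30), which is -(4/15)*sqrt(30).


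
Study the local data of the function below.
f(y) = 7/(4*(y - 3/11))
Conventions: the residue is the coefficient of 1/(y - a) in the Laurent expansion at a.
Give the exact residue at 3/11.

The residue is 7/4.

At the order-1 pole 3/11 set g(y) = (y - (3/11))*f(y) = 7/4.
Simple pole: residue = g(a) at a = 3/11, which is 7/4.


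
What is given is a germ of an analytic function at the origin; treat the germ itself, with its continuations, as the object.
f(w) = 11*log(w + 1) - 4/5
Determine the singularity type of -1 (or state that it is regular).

The point is a logarithmic branch point.

The term (11)*log(1 - w/(-1)) has argument 1 - -1/(-1) = 0 at -1: a logarithmic (infinitely-sheeted) branch point; the remaining terms are analytic or single-valued there.


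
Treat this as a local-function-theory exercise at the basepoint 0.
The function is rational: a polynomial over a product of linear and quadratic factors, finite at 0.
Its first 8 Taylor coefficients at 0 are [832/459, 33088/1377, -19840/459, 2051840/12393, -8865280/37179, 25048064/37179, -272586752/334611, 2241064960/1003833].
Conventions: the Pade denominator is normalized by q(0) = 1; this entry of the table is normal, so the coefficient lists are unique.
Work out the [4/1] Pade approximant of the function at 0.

Taylor coefficients needed (read off): a_0 = 832/459, a_1 = 33088/1377, a_2 = -19840/459, a_3 = 2051840/12393, a_4 = -8865280/37179, a_5 = 25048064/37179.
Write the denominator as Q(ν) = 1 + q1*ν. Requiring Q*f - P = O(ν^6) with deg P <= 4 kills the coefficients of ν^5..ν^5 in Q*f:
  ν^5: a_5 + q1*a_4 = 0, i.e. 25048064/37179 + (-8865280/37179)*q1 = 0.
Solving this linear system: q1 = 48922/17315.
The numerator is Q*f truncated at degree 4: P0 = a_0 = 832/459; P1 = a_1 + q1*a_0 = 695028032/23842755; P2 = a_2 + q1*a_1 = 34596608/1402515; P3 = a_3 + q1*a_2 = 1864214528/42916959; P4 = a_4 + q1*a_3 = 29527605248/128750877.

The Pade approximant has numerator coefficients [832/459, 695028032/23842755, 34596608/1402515, 1864214528/42916959, 29527605248/128750877]; denominator coefficients [1, 48922/17315].


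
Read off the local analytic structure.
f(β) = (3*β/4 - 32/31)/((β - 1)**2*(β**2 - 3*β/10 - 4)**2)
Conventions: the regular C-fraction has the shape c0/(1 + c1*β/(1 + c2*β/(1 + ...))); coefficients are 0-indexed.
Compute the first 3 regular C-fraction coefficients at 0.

Taylor coefficients (expand at 0): a_0 = -2/31, a_1 = -719/9920, a_2 = -23971/198400.
c0 = a_0 = -2/31. Peel one level at a time: if S = 1 + c*β/S' with S'(0) = 1, then c is the β-coefficient of S and S' = c*β/(S - 1).
S_1 = c0/f = 1 + (-719/640)*β + (-250111/409600)*β^2 + ...; c1 = -719/640.
S_2 = c1*β/(S_1 - 1) = 1 + (-250111/460160)*β + ...; c2 = -250111/460160.

The regular C-fraction coefficients are [-2/31, -719/640, -250111/460160].


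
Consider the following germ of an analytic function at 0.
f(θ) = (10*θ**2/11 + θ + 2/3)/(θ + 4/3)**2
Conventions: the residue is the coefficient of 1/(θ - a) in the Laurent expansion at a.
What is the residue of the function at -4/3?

The residue is -47/33.

At the order-2 pole -4/3 set g(θ) = (θ - (-4/3))^2*f(θ) = 10*θ**2/11 + θ + 2/3.
Order-2 pole: residue = g'(a); g'(-4/3) = -47/33, so the residue is -47/33.


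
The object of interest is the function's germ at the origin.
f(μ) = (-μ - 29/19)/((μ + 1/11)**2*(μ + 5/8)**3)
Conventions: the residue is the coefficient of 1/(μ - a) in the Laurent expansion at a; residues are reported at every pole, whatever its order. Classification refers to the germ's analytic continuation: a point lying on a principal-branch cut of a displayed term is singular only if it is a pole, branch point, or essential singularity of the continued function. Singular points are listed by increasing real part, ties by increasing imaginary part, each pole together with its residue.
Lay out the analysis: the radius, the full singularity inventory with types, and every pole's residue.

Radius of convergence at 0: 1/11.
At -5/8: a pole of order 3; residue -4298043904/92713939.
At -1/11: a pole of order 2; residue 4298043904/92713939.

Denominator factor (μ + 1/11)^2: pole of order 2 at -1/11, modulus 1/11.
Denominator factor (μ + 5/8)^3: pole of order 3 at -5/8, modulus 5/8.
The radius of convergence is the smallest modulus among the singular points: 1/11.
At the order-3 pole -5/8 set g(μ) = (μ - (-5/8))^3*f(μ) = (-μ - 29/19)/(μ + 1/11)**2.
Order-3 pole: residue = g''(a)/2; g''(-5/8) = -8596087808/92713939, so the residue is -4298043904/92713939.
At the order-2 pole -1/11 set g(μ) = (μ - (-1/11))^2*f(μ) = (-μ - 29/19)/(μ + 5/8)**3.
Order-2 pole: residue = g'(a); g'(-1/11) = 4298043904/92713939, so the residue is 4298043904/92713939.
List the singular points by increasing real part (a conjugate pair: the negative imaginary part first).


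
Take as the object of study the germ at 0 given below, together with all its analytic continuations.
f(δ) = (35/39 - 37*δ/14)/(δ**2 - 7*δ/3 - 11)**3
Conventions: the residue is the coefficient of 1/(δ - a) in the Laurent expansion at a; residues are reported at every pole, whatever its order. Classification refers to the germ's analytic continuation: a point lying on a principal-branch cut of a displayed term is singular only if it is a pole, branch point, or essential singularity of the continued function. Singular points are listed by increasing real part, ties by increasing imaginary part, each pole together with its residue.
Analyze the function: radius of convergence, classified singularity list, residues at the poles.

Radius of convergence at 0: -7/6 + (1/6)*sqrt(445).
At 7/6 - (1/6)*sqrt(445): a pole of order 3; residue (82863/2291149250)*sqrt(445).
At 7/6 + (1/6)*sqrt(445): a pole of order 3; residue -(82863/2291149250)*sqrt(445).

Denominator factor (δ**2 - 7*δ/3 - 11)^3: discriminant 445/9, real irrational roots 7/6 + (1/6)*sqrt(445) and 7/6 - (1/6)*sqrt(445); poles of order 3, moduli 7/6 + (1/6)*sqrt(445) and -7/6 + (1/6)*sqrt(445).
The radius of convergence is the smallest modulus among the singular points: -7/6 + (1/6)*sqrt(445).
The factor δ**2 - 7*δ/3 - 11 splits as (δ - a)(δ - a') with a = 7/6 - (1/6)*sqrt(445), a' = 7/6 + (1/6)*sqrt(445). At the order-3 pole a set g(δ) = (δ - a)^3*f(δ) = [35/39 - 37*δ/14] / (δ - a')^3.
Order-3 pole: residue = g''(a)/2; g''(7/6 - (1/6)*sqrt(445)) = (82863/1145574625)*sqrt(445), so the residue is (82863/2291149250)*sqrt(445).
The factor δ**2 - 7*δ/3 - 11 splits as (δ - a)(δ - a') with a = 7/6 + (1/6)*sqrt(445), a' = 7/6 - (1/6)*sqrt(445). At the order-3 pole a set g(δ) = (δ - a)^3*f(δ) = [35/39 - 37*δ/14] / (δ - a')^3.
Order-3 pole: residue = g''(a)/2; g''(7/6 + (1/6)*sqrt(445)) = -(82863/1145574625)*sqrt(445), so the residue is -(82863/2291149250)*sqrt(445).
List the singular points by increasing real part (a conjugate pair: the negative imaginary part first).


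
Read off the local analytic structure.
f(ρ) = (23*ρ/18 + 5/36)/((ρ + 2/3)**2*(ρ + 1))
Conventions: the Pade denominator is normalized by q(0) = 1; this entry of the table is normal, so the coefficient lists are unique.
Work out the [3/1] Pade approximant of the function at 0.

Taylor coefficients needed (expand at 0): a_0 = 5/16, a_1 = 13/8, a_2 = -521/64, a_3 = 1493/64, a_4 = -13883/256.
Write the denominator as Q(ρ) = 1 + q1*ρ. Requiring Q*f - P = O(ρ^5) with deg P <= 3 kills the coefficients of ρ^4..ρ^4 in Q*f:
  ρ^4: a_4 + q1*a_3 = 0, i.e. -13883/256 + (1493/64)*q1 = 0.
Solving this linear system: q1 = 13883/5972.
The numerator is Q*f truncated at degree 3: P0 = a_0 = 5/16; P1 = a_1 + q1*a_0 = 224687/95552; P2 = a_2 + q1*a_1 = -416895/95552; P3 = a_3 + q1*a_2 = 1683153/382208.

The Pade approximant has numerator coefficients [5/16, 224687/95552, -416895/95552, 1683153/382208]; denominator coefficients [1, 13883/5972].


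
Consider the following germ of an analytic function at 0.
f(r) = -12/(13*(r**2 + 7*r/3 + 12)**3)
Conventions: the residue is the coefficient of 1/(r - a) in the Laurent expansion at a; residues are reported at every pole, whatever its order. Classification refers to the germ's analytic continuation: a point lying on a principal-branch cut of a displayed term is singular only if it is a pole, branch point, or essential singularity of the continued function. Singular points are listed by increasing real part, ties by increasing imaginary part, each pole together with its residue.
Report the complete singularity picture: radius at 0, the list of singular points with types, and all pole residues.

Denominator factor (r**2 + 7*r/3 + 12)^3: discriminant -383/9, complex-conjugate roots (-7/6) + ((1/6)*sqrt(383))*i and (-7/6) - ((1/6)*sqrt(383))*i; poles of order 3, moduli (2)*sqrt(3) and (2)*sqrt(3).
The radius of convergence is the smallest modulus among the singular points: (2)*sqrt(3).
The factor r**2 + 7*r/3 + 12 splits as (r - a)(r - a') with a = (-7/6) - ((1/6)*sqrt(383))*i, a' = (-7/6) + ((1/6)*sqrt(383))*i. At the order-3 pole a set g(r) = (r - a)^3*f(r) = [-12/13] / (r - a')^3.
Order-3 pole: residue = g''(a)/2; g''((-7/6) - ((1/6)*sqrt(383))*i) = -((34992/730364531)*sqrt(383))*i, so the residue is -((17496/730364531)*sqrt(383))*i.
The factor r**2 + 7*r/3 + 12 splits as (r - a)(r - a') with a = (-7/6) + ((1/6)*sqrt(383))*i, a' = (-7/6) - ((1/6)*sqrt(383))*i. At the order-3 pole a set g(r) = (r - a)^3*f(r) = [-12/13] / (r - a')^3.
Order-3 pole: residue = g''(a)/2; g''((-7/6) + ((1/6)*sqrt(383))*i) = ((34992/730364531)*sqrt(383))*i, so the residue is ((17496/730364531)*sqrt(383))*i.
List the singular points by increasing real part (a conjugate pair: the negative imaginary part first).

Radius of convergence at 0: (2)*sqrt(3).
At (-7/6) - ((1/6)*sqrt(383))*i: a pole of order 3; residue -((17496/730364531)*sqrt(383))*i.
At (-7/6) + ((1/6)*sqrt(383))*i: a pole of order 3; residue ((17496/730364531)*sqrt(383))*i.


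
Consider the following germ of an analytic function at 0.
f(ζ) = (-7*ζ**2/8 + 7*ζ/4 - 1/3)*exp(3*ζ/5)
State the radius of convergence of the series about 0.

The factor exp(3*ζ/5) is entire and contributes no finite singular point.
The polynomial part has no poles.
No finite singular points: the Taylor series at 0 converges everywhere.

The radius of convergence is infinite.


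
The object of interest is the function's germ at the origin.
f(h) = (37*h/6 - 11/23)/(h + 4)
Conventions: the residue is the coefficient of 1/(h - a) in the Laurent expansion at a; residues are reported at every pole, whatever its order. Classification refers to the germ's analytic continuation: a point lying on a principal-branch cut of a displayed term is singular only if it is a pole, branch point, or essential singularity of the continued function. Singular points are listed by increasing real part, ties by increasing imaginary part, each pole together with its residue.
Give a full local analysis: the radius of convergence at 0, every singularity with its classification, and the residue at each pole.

Denominator factor (h + 4): pole of order 1 at -4, modulus 4.
The radius of convergence is the smallest modulus among the singular points: 4.
At the order-1 pole -4 set g(h) = (h - (-4))*f(h) = 37*h/6 - 11/23.
Simple pole: residue = g(a) at a = -4, which is -1735/69.

Radius of convergence at 0: 4.
At -4: a pole of order 1; residue -1735/69.


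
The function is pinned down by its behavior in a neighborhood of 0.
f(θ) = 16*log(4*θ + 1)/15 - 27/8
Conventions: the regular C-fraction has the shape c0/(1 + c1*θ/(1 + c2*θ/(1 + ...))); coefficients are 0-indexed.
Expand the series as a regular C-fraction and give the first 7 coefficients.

The regular C-fraction coefficients are [-27/8, 512/405, 298/405, 270/149, 28/149, 596/105, -386/105].

Taylor coefficients (expand at 0): a_0 = -27/8, a_1 = 64/15, a_2 = -128/15, a_3 = 1024/45, a_4 = -1024/15, a_5 = 16384/75, a_6 = -32768/45.
c0 = a_0 = -27/8. Peel one level at a time: if S = 1 + c*θ/S' with S'(0) = 1, then c is the θ-coefficient of S and S' = c*θ/(S - 1).
S_1 = c0/f = 1 + (512/405)*θ + (-152576/164025)*θ^2 + ...; c1 = 512/405.
S_2 = c1*θ/(S_1 - 1) = 1 + (298/405)*θ + (-4/3)*θ^2 + ...; c2 = 298/405.
S_3 = c2*θ/(S_2 - 1) = 1 + (270/149)*θ + (-7560/22201)*θ^2 + ...; c3 = 270/149.
S_4 = c3*θ/(S_3 - 1) = 1 + (28/149)*θ + (-16/15)*θ^2 + ...; c4 = 28/149.
S_5 = c4*θ/(S_4 - 1) = 1 + (596/105)*θ + (230056/11025)*θ^2 + ...; c5 = 596/105.
S_6 = c5*θ/(S_5 - 1) = 1 + (-386/105)*θ + ...; c6 = -386/105.


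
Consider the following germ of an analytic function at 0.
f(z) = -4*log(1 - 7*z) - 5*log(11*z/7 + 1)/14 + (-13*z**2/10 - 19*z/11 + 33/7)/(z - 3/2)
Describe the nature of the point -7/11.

The term (-5/14)*log(1 - z/(-7/11)) has argument 1 - -7/11/(-7/11) = 0 at -7/11: a logarithmic (infinitely-sheeted) branch point; the remaining terms are analytic or single-valued there.

The point is a logarithmic branch point.


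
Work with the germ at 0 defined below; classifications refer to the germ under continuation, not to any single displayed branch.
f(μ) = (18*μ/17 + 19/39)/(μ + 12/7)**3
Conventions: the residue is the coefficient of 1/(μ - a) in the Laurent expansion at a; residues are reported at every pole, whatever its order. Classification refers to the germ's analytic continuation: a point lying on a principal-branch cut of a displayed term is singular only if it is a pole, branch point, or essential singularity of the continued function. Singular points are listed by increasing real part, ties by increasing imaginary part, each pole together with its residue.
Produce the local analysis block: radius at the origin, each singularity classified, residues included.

Denominator factor (μ + 12/7)^3: pole of order 3 at -12/7, modulus 12/7.
The radius of convergence is the smallest modulus among the singular points: 12/7.
At the order-3 pole -12/7 set g(μ) = (μ - (-12/7))^3*f(μ) = 18*μ/17 + 19/39.
Order-3 pole: residue = g''(a)/2; g''(-12/7) = 0, so the residue is 0.

Radius of convergence at 0: 12/7.
At -12/7: a pole of order 3; residue 0.


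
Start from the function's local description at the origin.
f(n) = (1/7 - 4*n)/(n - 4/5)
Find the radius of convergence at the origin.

The radius of convergence is 4/5.

Denominator factor (n - 4/5): pole of order 1 at 4/5, modulus 4/5.
The radius of convergence is the smallest modulus among the singular points: 4/5.


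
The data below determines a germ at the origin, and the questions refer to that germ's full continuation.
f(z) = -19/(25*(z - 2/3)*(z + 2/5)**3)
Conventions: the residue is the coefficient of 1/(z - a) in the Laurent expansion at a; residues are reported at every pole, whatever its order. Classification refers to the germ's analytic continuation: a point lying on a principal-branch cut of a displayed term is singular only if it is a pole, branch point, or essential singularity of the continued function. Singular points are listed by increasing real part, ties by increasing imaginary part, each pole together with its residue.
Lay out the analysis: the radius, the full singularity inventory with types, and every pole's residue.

Denominator factor (z - 2/3): pole of order 1 at 2/3, modulus 2/3.
Denominator factor (z + 2/5)^3: pole of order 3 at -2/5, modulus 2/5.
The radius of convergence is the smallest modulus among the singular points: 2/5.
At the order-3 pole -2/5 set g(z) = (z - (-2/5))^3*f(z) = -19/(25*(z - 2/3)).
Order-3 pole: residue = g''(a)/2; g''(-2/5) = 2565/2048, so the residue is 2565/4096.
At the order-1 pole 2/3 set g(z) = (z - (2/3))*f(z) = -19/(25*(z + 2/5)**3).
Simple pole: residue = g(a) at a = 2/3, which is -2565/4096.
List the singular points by increasing real part (a conjugate pair: the negative imaginary part first).

Radius of convergence at 0: 2/5.
At -2/5: a pole of order 3; residue 2565/4096.
At 2/3: a pole of order 1; residue -2565/4096.


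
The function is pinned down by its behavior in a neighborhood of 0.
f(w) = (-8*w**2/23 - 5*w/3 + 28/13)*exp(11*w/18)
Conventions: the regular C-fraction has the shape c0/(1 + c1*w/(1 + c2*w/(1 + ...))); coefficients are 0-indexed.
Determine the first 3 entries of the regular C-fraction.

The regular C-fraction coefficients are [28/13, 41/252, -692491/237636].

Taylor coefficients (expand at 0): a_0 = 28/13, a_1 = -41/117, a_2 = -23351/24219.
c0 = a_0 = 28/13. Peel one level at a time: if S = 1 + c*w/S' with S'(0) = 1, then c is the w-coefficient of S and S' = c*w/(S - 1).
S_1 = c0/f = 1 + (41/252)*w + (692491/1460592)*w^2 + ...; c1 = 41/252.
S_2 = c1*w/(S_1 - 1) = 1 + (-692491/237636)*w + ...; c2 = -692491/237636.


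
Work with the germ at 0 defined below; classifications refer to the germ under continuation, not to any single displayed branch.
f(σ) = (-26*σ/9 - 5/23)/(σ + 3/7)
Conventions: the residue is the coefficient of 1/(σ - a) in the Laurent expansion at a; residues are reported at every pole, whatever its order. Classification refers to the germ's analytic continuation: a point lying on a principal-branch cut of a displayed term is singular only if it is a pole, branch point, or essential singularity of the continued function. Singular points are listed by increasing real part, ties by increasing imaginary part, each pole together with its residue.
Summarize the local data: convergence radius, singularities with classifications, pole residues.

Radius of convergence at 0: 3/7.
At -3/7: a pole of order 1; residue 493/483.

Denominator factor (σ + 3/7): pole of order 1 at -3/7, modulus 3/7.
The radius of convergence is the smallest modulus among the singular points: 3/7.
At the order-1 pole -3/7 set g(σ) = (σ - (-3/7))*f(σ) = -26*σ/9 - 5/23.
Simple pole: residue = g(a) at a = -3/7, which is 493/483.


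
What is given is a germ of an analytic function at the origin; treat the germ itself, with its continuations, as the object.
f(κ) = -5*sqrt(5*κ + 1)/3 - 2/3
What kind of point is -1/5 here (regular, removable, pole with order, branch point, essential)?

The term (-5/3)*sqrt(1 - κ/(-1/5)) has argument 1 - -1/5/(-1/5) = 0 at -1/5: a square-root (algebraic, two-sheeted) branch point; the remaining terms are analytic or single-valued there.

The point is an algebraic (square-root) branch point.


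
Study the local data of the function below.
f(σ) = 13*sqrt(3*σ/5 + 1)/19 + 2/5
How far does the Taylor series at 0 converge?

The radius of convergence is 5/3.

Branch term (13/19)*sqrt(1 - σ/(-5/3)): its argument vanishes at σ = -5/3, a square-root branch point, modulus 5/3.
The radius of convergence is the smallest modulus among the singular points: 5/3.


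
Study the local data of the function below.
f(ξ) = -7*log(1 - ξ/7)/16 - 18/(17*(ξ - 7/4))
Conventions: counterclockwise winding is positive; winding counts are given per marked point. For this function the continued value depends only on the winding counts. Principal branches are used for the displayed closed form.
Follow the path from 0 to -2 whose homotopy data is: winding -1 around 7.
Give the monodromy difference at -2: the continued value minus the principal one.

Continued minus principal equals (7/8)*pi*i.

The rational part is single-valued and drops out of the difference; each branch term changes only by its own monodromy.
(-7/16)*log(1 - ξ/(7)): each positive loop around 7 adds 2*pi*i to the log, so winding -1 contributes (-7/16)*(-1)*2*pi*i = (7/8)*pi*i.
Summing the contributions at ξ = -2 gives (7/8)*pi*i.


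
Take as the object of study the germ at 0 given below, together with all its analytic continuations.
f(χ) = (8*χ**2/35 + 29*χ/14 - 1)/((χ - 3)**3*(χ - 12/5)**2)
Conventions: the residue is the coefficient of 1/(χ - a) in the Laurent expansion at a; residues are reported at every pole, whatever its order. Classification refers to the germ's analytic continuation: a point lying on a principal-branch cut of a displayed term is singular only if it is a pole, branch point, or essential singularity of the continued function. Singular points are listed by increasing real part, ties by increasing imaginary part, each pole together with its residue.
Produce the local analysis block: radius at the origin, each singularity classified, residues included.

Radius of convergence at 0: 12/5.
At 12/5: a pole of order 2; residue -51815/378.
At 3: a pole of order 3; residue 51815/378.

Denominator factor (χ - 12/5)^2: pole of order 2 at 12/5, modulus 12/5.
Denominator factor (χ - 3)^3: pole of order 3 at 3, modulus 3.
The radius of convergence is the smallest modulus among the singular points: 12/5.
At the order-2 pole 12/5 set g(χ) = (χ - (12/5))^2*f(χ) = (8*χ**2/35 + 29*χ/14 - 1)/(χ - 3)**3.
Order-2 pole: residue = g'(a); g'(12/5) = -51815/378, so the residue is -51815/378.
At the order-3 pole 3 set g(χ) = (χ - (3))^3*f(χ) = (8*χ**2/35 + 29*χ/14 - 1)/(χ - 12/5)**2.
Order-3 pole: residue = g''(a)/2; g''(3) = 51815/189, so the residue is 51815/378.
List the singular points by increasing real part (a conjugate pair: the negative imaginary part first).


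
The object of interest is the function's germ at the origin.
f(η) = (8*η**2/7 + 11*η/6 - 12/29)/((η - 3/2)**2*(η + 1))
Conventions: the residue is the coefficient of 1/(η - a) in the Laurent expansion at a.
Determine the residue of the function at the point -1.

The residue is -538/3045.

At the order-1 pole -1 set g(η) = (η - (-1))*f(η) = (8*η**2/7 + 11*η/6 - 12/29)/(η - 3/2)**2.
Simple pole: residue = g(a) at a = -1, which is -538/3045.


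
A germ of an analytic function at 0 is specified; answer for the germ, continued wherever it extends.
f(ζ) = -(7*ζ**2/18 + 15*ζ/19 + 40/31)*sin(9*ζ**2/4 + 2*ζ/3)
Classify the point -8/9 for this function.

The point is a regular point.

There is no denominator, hence no pole anywhere.
The factor -sin(9*ζ**2/4 + 2*ζ/3) is entire.
So the germ continues analytically to -8/9.


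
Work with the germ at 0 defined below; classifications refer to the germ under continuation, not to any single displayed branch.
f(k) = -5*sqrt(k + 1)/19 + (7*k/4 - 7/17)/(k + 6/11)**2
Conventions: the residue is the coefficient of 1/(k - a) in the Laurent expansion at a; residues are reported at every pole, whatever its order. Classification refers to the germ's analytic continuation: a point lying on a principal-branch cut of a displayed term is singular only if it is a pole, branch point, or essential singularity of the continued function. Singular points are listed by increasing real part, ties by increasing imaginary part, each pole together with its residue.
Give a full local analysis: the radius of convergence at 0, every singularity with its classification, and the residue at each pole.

Denominator factor (k + 6/11)^2: pole of order 2 at -6/11, modulus 6/11.
Branch term (-5/19)*sqrt(1 - k/(-1)): its argument vanishes at k = -1, a square-root branch point, modulus 1.
The radius of convergence is the smallest modulus among the singular points: 6/11.
The branch term is analytic at -6/11 and contributes nothing to the residue; only the rational part matters.
At the order-2 pole -6/11 set g(k) = (k - (-6/11))^2*(rational part) = 7*k/4 - 7/17.
Order-2 pole: residue = g'(a); g'(-6/11) = 7/4, so the residue is 7/4.
List the singular points by increasing real part (a conjugate pair: the negative imaginary part first).

Radius of convergence at 0: 6/11.
At -1: an algebraic (square-root) branch point.
At -6/11: a pole of order 2; residue 7/4.


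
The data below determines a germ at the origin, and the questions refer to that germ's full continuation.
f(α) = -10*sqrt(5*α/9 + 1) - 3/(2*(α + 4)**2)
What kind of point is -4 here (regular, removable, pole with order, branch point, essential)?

The point is a pole of order 2.

The denominator factor α + 4 vanishes at -4 and appears to the power 2; the numerator there equals -3/2, nonzero, and no other factor vanishes.
The branch terms are analytic at this point.
Hence a pole whose order is the multiplicity, 2.


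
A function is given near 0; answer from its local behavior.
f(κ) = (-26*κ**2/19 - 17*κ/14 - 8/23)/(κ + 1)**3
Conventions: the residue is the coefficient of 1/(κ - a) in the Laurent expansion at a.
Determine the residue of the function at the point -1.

The residue is -26/19.

At the order-3 pole -1 set g(κ) = (κ - (-1))^3*f(κ) = -26*κ**2/19 - 17*κ/14 - 8/23.
Order-3 pole: residue = g''(a)/2; g''(-1) = -52/19, so the residue is -26/19.


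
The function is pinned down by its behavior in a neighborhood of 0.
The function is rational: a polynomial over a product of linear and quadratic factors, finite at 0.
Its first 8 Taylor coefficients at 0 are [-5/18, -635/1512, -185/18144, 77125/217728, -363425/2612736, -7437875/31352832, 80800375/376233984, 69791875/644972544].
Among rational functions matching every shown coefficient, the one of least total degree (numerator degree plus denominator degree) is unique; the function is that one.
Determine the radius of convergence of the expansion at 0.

No rational of total degree below 4 reproduces all 8 coefficients; solving the [2/2] Pade equations on them gives f(u) = (-u**2/2 - 9*u/14 - 1/3)/(u**2 + u/2 + 6/5), whose expansion matches every shown term.
Denominator factor (u**2 + u/2 + 6/5): discriminant -91/20, complex-conjugate roots (-1/4) + ((1/20)*sqrt(455))*i and (-1/4) - ((1/20)*sqrt(455))*i; poles of order 1, moduli (1/5)*sqrt(30) and (1/5)*sqrt(30).
The radius of convergence is the smallest modulus among the singular points: (1/5)*sqrt(30).

The radius of convergence is (1/5)*sqrt(30).


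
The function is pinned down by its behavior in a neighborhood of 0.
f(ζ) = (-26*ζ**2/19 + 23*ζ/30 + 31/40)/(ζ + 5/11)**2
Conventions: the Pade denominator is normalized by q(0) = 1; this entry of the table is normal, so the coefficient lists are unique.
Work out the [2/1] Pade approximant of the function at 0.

Taylor coefficients needed (expand at 0): a_0 = 3751/1000, a_1 = -95953/7500, a_2 = 44908061/1425000, a_3 = -22782727/296875.
Write the denominator as Q(ζ) = 1 + q1*ζ. Requiring Q*f - P = O(ζ^4) with deg P <= 2 kills the coefficients of ζ^3..ζ^3 in Q*f:
  ζ^3: a_3 + q1*a_2 = 0, i.e. -22782727/296875 + (44908061/1425000)*q1 = 0.
Solving this linear system: q1 = 4518888/1855705.
The numerator is Q*f truncated at degree 2: P0 = a_0 = 3751/1000; P1 = a_1 + q1*a_0 = -10186569041/2783557500; P2 = a_2 + q1*a_1 = 190389977569/528875925000.

The Pade approximant has numerator coefficients [3751/1000, -10186569041/2783557500, 190389977569/528875925000]; denominator coefficients [1, 4518888/1855705].


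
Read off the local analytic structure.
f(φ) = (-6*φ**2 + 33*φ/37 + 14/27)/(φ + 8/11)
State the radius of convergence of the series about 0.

Denominator factor (φ + 8/11): pole of order 1 at -8/11, modulus 8/11.
The radius of convergence is the smallest modulus among the singular points: 8/11.

The radius of convergence is 8/11.


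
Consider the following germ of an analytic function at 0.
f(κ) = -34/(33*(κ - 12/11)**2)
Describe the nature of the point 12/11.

The denominator factor κ - 12/11 vanishes at 12/11 and appears to the power 2; the numerator there equals -34/33, nonzero, and no other factor vanishes.
Hence a pole whose order is the multiplicity, 2.

The point is a pole of order 2.


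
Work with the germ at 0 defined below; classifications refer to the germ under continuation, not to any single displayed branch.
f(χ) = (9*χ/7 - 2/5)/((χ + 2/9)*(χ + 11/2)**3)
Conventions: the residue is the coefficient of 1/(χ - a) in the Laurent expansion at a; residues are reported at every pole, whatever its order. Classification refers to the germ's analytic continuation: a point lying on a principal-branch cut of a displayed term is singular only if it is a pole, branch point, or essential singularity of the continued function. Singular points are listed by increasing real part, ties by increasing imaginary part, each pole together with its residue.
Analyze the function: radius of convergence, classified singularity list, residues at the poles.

Radius of convergence at 0: 2/9.
At -11/2: a pole of order 3; residue 139968/30008125.
At -2/9: a pole of order 1; residue -139968/30008125.

Denominator factor (χ + 2/9): pole of order 1 at -2/9, modulus 2/9.
Denominator factor (χ + 11/2)^3: pole of order 3 at -11/2, modulus 11/2.
The radius of convergence is the smallest modulus among the singular points: 2/9.
At the order-3 pole -11/2 set g(χ) = (χ - (-11/2))^3*f(χ) = (9*χ/7 - 2/5)/(χ + 2/9).
Order-3 pole: residue = g''(a)/2; g''(-11/2) = 279936/30008125, so the residue is 139968/30008125.
At the order-1 pole -2/9 set g(χ) = (χ - (-2/9))*f(χ) = (9*χ/7 - 2/5)/(χ + 11/2)**3.
Simple pole: residue = g(a) at a = -2/9, which is -139968/30008125.
List the singular points by increasing real part (a conjugate pair: the negative imaginary part first).


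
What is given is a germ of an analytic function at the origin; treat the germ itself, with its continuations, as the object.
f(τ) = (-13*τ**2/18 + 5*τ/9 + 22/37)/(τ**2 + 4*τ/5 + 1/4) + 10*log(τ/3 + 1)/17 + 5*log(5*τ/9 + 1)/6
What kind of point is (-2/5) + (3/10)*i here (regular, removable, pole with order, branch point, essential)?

The denominator factor τ**2 + 4*τ/5 + 1/4 vanishes at (-2/5) + (3/10)*i and appears to the power 1; the numerator there equals (21433/66600) + (17/50)*i, nonzero, and no other factor vanishes.
The branch terms are analytic at this point.
Hence a pole whose order is the multiplicity, 1.

The point is a pole of order 1.


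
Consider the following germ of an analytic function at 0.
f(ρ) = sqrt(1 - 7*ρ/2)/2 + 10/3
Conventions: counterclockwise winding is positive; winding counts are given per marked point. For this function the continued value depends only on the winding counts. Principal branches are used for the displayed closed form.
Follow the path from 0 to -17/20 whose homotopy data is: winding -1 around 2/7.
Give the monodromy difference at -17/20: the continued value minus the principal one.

The rational part is single-valued and drops out of the difference; each branch term changes only by its own monodromy.
(1/2)*sqrt(1 - ρ/(2/7)): winding -1 is odd, the square root flips sign, contributing -2*(1/2)*sqrt(1 - (-17/20)/(2/7)) = -2*(1/2)*sqrt(159/40) = -(1/20)*sqrt(1590).
Summing the contributions at ρ = -17/20 gives -(1/20)*sqrt(1590).

Continued minus principal equals -(1/20)*sqrt(1590).


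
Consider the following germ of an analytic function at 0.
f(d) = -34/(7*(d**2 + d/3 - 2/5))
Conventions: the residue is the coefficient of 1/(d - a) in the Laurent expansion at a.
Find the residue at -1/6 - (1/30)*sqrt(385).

The factor d**2 + d/3 - 2/5 splits as (d - a)(d - a') with a = -1/6 - (1/30)*sqrt(385), a' = -1/6 + (1/30)*sqrt(385). At the order-1 pole a set g(d) = (d - a)*f(d) = [-34/7] / (d - a').
Simple pole: residue = g(a) at a = -1/6 - (1/30)*sqrt(385), which is (102/539)*sqrt(385).

The residue is (102/539)*sqrt(385).


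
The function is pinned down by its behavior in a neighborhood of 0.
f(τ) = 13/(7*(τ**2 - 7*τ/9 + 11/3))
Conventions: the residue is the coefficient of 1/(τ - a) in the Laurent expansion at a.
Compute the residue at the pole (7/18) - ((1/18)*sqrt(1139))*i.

The factor τ**2 - 7*τ/9 + 11/3 splits as (τ - a)(τ - a') with a = (7/18) - ((1/18)*sqrt(1139))*i, a' = (7/18) + ((1/18)*sqrt(1139))*i. At the order-1 pole a set g(τ) = (τ - a)*f(τ) = [13/7] / (τ - a').
Simple pole: residue = g(a) at a = (7/18) - ((1/18)*sqrt(1139))*i, which is ((117/7973)*sqrt(1139))*i.

The residue is ((117/7973)*sqrt(1139))*i.


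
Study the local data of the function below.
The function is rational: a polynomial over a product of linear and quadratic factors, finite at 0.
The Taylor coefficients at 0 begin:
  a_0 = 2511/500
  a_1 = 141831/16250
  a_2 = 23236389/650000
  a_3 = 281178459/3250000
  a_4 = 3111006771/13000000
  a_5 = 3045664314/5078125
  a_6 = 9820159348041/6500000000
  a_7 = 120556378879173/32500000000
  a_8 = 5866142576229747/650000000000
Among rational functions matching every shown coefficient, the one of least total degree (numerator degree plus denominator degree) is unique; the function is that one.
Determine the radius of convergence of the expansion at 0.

No rational of total degree below 7 reproduces all 9 coefficients; solving the [1/6] Pade equations on them gives f(z) = (31/5 - 5*z/13)/((z + 5/3)**2*(z**2 + z - 2/3)**2), whose expansion matches every shown term.
Denominator factor (z**2 + z - 2/3)^2: discriminant 11/3, real irrational roots -1/2 + (1/6)*sqrt(33) and -1/2 - (1/6)*sqrt(33); poles of order 2, moduli -1/2 + (1/6)*sqrt(33) and 1/2 + (1/6)*sqrt(33).
Denominator factor (z + 5/3)^2: pole of order 2 at -5/3, modulus 5/3.
The radius of convergence is the smallest modulus among the singular points: -1/2 + (1/6)*sqrt(33).

The radius of convergence is -1/2 + (1/6)*sqrt(33).


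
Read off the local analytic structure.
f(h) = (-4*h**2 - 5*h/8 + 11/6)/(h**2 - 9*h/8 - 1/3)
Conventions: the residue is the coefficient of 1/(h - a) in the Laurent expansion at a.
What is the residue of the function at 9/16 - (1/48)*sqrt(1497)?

The factor h**2 - 9*h/8 - 1/3 splits as (h - a)(h - a') with a = 9/16 - (1/48)*sqrt(1497), a' = 9/16 + (1/48)*sqrt(1497). At the order-1 pole a set g(h) = (h - a)*f(h) = [-4*h**2 - 5*h/8 + 11/6] / (h - a').
Simple pole: residue = g(a) at a = 9/16 - (1/48)*sqrt(1497), which is -41/16 + (305/7984)*sqrt(1497).

The residue is -41/16 + (305/7984)*sqrt(1497).


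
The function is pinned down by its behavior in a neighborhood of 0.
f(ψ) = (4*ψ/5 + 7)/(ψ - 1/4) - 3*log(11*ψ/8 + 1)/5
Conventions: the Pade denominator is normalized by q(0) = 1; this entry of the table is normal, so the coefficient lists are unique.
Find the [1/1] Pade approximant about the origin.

The Pade approximant has numerator coefficients [-28, -43831/8840]; denominator coefficients [1, -98183/24752].

Taylor coefficients needed (expand at 0): a_0 = -28, a_1 = -4641/40, a_2 = -294549/640.
Write the denominator as Q(ψ) = 1 + q1*ψ. Requiring Q*f - P = O(ψ^3) with deg P <= 1 kills the coefficients of ψ^2..ψ^2 in Q*f:
  ψ^2: a_2 + q1*a_1 = 0, i.e. -294549/640 + (-4641/40)*q1 = 0.
Solving this linear system: q1 = -98183/24752.
The numerator is Q*f truncated at degree 1: P0 = a_0 = -28; P1 = a_1 + q1*a_0 = -43831/8840.


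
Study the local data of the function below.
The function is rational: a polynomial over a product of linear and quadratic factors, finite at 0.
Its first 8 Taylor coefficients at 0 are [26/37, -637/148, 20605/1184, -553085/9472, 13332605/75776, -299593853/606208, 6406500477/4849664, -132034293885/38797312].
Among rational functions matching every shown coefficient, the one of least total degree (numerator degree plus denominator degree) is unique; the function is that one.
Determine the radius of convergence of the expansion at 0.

No rational of total degree below 4 reproduces all 8 coefficients; solving the [0/4] Pade equations on them gives f(η) = 26/(37*(η + 1/2)**3*(η + 8)), whose expansion matches every shown term.
Denominator factor (η + 1/2)^3: pole of order 3 at -1/2, modulus 1/2.
Denominator factor (η + 8): pole of order 1 at -8, modulus 8.
The radius of convergence is the smallest modulus among the singular points: 1/2.

The radius of convergence is 1/2.


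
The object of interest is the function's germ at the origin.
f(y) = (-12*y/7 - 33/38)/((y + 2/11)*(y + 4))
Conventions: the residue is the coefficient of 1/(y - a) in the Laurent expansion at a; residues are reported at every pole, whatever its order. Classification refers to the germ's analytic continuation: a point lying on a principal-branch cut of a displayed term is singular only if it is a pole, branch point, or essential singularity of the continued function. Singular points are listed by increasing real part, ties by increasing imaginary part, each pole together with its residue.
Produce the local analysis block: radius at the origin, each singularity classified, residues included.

Radius of convergence at 0: 2/11.
At -4: a pole of order 1; residue -5841/3724.
At -2/11: a pole of order 1; residue -543/3724.

Denominator factor (y + 4): pole of order 1 at -4, modulus 4.
Denominator factor (y + 2/11): pole of order 1 at -2/11, modulus 2/11.
The radius of convergence is the smallest modulus among the singular points: 2/11.
At the order-1 pole -4 set g(y) = (y - (-4))*f(y) = (-12*y/7 - 33/38)/(y + 2/11).
Simple pole: residue = g(a) at a = -4, which is -5841/3724.
At the order-1 pole -2/11 set g(y) = (y - (-2/11))*f(y) = (-12*y/7 - 33/38)/(y + 4).
Simple pole: residue = g(a) at a = -2/11, which is -543/3724.
List the singular points by increasing real part (a conjugate pair: the negative imaginary part first).


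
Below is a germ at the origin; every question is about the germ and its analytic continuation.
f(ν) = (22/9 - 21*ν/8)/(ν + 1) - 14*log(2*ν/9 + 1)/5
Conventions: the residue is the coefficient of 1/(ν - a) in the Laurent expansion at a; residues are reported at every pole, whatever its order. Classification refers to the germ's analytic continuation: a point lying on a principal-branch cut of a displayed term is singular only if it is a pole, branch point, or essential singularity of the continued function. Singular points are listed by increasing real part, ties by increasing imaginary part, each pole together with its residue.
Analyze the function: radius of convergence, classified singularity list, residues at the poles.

Radius of convergence at 0: 1.
At -9/2: a logarithmic branch point.
At -1: a pole of order 1; residue 365/72.

Denominator factor (ν + 1): pole of order 1 at -1, modulus 1.
Branch term (-14/5)*log(1 - ν/(-9/2)): its argument vanishes at ν = -9/2, a logarithmic branch point, modulus 9/2.
The radius of convergence is the smallest modulus among the singular points: 1.
The branch term is analytic at -1 and contributes nothing to the residue; only the rational part matters.
At the order-1 pole -1 set g(ν) = (ν - (-1))*(rational part) = 22/9 - 21*ν/8.
Simple pole: residue = g(a) at a = -1, which is 365/72.
List the singular points by increasing real part (a conjugate pair: the negative imaginary part first).


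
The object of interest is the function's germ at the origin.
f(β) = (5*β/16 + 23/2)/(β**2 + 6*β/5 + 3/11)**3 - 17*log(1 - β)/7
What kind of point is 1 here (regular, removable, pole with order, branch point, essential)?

The term (-17/7)*log(1 - β/(1)) has argument 1 - 1/(1) = 0 at 1: a logarithmic (infinitely-sheeted) branch point; the remaining terms are analytic or single-valued there.

The point is a logarithmic branch point.


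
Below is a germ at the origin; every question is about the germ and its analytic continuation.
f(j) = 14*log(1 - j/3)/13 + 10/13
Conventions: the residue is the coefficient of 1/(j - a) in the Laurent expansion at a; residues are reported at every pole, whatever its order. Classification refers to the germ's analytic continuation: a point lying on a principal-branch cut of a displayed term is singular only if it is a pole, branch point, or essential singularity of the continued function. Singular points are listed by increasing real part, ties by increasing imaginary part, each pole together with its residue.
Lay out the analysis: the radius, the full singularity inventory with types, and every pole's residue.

Branch term (14/13)*log(1 - j/(3)): its argument vanishes at j = 3, a logarithmic branch point, modulus 3.
The radius of convergence is the smallest modulus among the singular points: 3.

Radius of convergence at 0: 3.
At 3: a logarithmic branch point.


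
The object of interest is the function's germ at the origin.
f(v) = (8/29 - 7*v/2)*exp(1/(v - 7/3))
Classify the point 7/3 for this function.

The point is an essential singularity.

The exponent 1/(v - (7/3)) has a pole at 7/3, so exp(1/(v - (7/3))) takes every nonzero value near it: an essential singularity (not a pole of any order).
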